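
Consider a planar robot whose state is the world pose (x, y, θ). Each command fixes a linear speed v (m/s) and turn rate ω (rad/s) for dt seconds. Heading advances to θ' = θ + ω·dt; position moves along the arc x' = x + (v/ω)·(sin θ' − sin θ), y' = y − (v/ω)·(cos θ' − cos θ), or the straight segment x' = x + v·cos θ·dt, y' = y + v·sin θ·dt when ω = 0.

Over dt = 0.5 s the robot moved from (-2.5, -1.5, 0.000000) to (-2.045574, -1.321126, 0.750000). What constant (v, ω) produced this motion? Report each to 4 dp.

v = 1.0000, ω = 1.5000

Δθ = 0.750000 − 0.000000 = 0.750000
ω = Δθ/dt = 0.750000/0.5 = 1.5000
R = Δx/(sin θ' − sin θ) = 0.6667
v = R·ω = 0.6667·1.5000 = 1.0000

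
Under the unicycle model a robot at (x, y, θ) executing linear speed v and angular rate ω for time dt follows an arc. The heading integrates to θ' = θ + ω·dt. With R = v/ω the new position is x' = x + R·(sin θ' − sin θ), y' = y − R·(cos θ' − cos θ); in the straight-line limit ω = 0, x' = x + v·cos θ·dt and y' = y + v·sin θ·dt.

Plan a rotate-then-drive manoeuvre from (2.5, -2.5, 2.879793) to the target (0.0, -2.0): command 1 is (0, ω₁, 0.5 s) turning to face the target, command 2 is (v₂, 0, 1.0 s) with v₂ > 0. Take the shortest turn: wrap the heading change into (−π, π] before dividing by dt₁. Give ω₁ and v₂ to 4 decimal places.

ω₁ = 0.1288, v₂ = 2.5495

heading to target = atan2(-2−-2.5, 0−2.5) = 2.9442
Δθ = wrap(2.9442 − 2.8798) = 0.0644; ω₁ = Δθ/dt₁ = 0.1288
distance = √((0−2.5)² + (-2−-2.5)²) = 2.5495; v₂ = distance/dt₂ = 2.5495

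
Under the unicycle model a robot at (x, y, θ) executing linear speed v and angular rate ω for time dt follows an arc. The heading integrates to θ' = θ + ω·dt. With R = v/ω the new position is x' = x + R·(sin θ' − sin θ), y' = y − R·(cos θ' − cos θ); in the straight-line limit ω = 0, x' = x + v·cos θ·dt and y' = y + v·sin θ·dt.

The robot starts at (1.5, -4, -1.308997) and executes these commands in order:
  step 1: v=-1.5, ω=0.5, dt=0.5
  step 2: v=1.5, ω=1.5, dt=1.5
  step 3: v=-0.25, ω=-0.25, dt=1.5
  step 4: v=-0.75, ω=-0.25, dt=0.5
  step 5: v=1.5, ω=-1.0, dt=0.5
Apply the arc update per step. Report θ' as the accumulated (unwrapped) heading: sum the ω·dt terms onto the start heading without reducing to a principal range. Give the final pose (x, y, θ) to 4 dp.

step 1: θ'=-1.0590 (R=-3.0000) → pose (1.2178, -3.3072, -1.0590)
step 2: θ'=1.1910 (R=1.0000) → pose (3.0184, -3.1882, 1.1910)
step 3: θ'=0.8160 (R=1.0000) → pose (2.8181, -3.5026, 0.8160)
step 4: θ'=0.6910 (R=3.0000) → pose (2.5448, -3.7590, 0.6910)
step 5: θ'=0.1910 (R=-1.5000) → pose (3.2160, -3.4422, 0.1910)

(3.2160, -3.4422, 0.1910)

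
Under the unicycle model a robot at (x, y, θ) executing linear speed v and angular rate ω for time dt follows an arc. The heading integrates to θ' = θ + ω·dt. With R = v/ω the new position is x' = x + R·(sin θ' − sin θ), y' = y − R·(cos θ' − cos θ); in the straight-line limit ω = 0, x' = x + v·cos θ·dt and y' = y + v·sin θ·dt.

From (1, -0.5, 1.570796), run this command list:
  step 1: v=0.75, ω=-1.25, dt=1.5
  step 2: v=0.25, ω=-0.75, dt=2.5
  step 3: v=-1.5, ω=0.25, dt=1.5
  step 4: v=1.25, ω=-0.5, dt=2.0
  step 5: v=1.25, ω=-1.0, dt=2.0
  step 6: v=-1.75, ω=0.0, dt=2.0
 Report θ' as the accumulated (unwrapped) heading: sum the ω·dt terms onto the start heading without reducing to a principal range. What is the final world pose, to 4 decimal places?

step 1: θ'=-0.3042 (R=-0.6000) → pose (1.7797, 0.0725, -0.3042)
step 2: θ'=-2.1792 (R=-0.3333) → pose (1.9534, -0.4361, -2.1792)
step 3: θ'=-1.8042 (R=-6.0000) → pose (2.8673, 1.6055, -1.8042)
step 4: θ'=-2.8042 (R=-2.5000) → pose (1.2627, -0.1753, -2.8042)
step 5: θ'=-4.8042 (R=-1.2500) → pose (-0.3958, 1.1188, -4.8042)
step 6: θ'=-4.8042 (straight) → pose (-0.7167, -2.3664, -4.8042)

(-0.7167, -2.3664, -4.8042)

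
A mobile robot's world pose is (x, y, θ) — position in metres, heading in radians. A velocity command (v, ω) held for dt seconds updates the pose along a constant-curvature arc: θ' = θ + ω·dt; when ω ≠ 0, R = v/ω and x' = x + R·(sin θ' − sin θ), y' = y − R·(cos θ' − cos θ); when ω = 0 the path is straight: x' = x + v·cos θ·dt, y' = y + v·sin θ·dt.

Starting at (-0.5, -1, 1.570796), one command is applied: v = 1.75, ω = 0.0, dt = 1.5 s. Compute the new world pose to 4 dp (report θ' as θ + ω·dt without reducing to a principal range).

(-0.5000, 1.6250, 1.5708)

θ' = 1.5708 + 0.0·1.5 = 1.5708
ω = 0 → straight: x' = -0.5 + 1.75·cos(1.5708)·1.5 = -0.5000
y' = -1 + 1.75·sin(1.5708)·1.5 = 1.6250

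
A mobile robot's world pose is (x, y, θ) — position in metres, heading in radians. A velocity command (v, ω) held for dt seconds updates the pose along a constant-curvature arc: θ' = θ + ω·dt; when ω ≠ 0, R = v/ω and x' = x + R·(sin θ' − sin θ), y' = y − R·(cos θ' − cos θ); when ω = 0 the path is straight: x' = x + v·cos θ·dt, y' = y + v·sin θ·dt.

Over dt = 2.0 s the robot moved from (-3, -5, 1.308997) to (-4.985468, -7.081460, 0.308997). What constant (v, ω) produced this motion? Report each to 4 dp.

Δθ = 0.308997 − 1.308997 = -1.000000
ω = Δθ/dt = -1.000000/2.0 = -0.5000
R = −Δy/(cos θ' − cos θ) = 3.0000
v = R·ω = 3.0000·-0.5000 = -1.5000

v = -1.5000, ω = -0.5000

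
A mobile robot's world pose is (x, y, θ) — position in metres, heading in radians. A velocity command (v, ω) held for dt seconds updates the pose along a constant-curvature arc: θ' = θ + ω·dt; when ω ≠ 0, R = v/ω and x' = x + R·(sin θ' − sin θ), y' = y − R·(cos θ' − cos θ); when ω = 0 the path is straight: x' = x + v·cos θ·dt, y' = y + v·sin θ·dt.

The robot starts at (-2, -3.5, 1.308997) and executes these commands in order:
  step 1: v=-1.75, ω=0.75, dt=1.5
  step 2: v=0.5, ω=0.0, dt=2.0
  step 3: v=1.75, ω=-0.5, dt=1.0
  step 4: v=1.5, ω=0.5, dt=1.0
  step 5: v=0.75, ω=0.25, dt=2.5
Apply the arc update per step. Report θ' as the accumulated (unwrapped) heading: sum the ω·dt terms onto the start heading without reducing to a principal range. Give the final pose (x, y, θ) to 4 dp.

step 1: θ'=2.4340 (R=-2.3333) → pose (-1.2629, -5.8771, 2.4340)
step 2: θ'=2.4340 (straight) → pose (-2.0228, -5.2271, 2.4340)
step 3: θ'=1.9340 (R=-3.5000) → pose (-3.0194, -3.8108, 1.9340)
step 4: θ'=2.4340 (R=3.0000) → pose (-3.8737, -2.5968, 2.4340)
step 5: θ'=3.0590 (R=3.0000) → pose (-5.5762, -1.8868, 3.0590)

(-5.5762, -1.8868, 3.0590)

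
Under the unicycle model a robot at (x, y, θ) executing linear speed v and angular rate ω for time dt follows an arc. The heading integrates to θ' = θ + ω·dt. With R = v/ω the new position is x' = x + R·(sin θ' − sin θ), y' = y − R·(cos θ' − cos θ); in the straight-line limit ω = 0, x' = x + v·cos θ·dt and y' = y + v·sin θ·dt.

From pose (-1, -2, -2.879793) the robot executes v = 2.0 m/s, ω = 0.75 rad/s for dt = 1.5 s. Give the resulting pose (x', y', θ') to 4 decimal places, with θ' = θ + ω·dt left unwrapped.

(-2.9315, -4.0879, -1.7548)

θ' = -2.8798 + 0.75·1.5 = -1.7548
R = v/ω = 2.0/0.75 = 2.6667
x' = -1 + 2.6667·(sin -1.7548 − sin -2.8798) = -2.9315
y' = -2 − 2.6667·(cos -1.7548 − cos -2.8798) = -4.0879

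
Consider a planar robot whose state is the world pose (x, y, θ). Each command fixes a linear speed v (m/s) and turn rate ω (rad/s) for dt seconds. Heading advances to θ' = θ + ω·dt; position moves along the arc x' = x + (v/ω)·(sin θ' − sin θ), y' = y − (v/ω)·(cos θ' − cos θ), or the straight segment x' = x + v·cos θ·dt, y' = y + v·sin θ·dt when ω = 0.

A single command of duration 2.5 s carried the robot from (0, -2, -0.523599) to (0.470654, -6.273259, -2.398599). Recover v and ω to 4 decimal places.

Δθ = -2.398599 − -0.523599 = -1.875000
ω = Δθ/dt = -1.875000/2.5 = -0.7500
R = −Δy/(cos θ' − cos θ) = -2.6667
v = R·ω = -2.6667·-0.7500 = 2.0000

v = 2.0000, ω = -0.7500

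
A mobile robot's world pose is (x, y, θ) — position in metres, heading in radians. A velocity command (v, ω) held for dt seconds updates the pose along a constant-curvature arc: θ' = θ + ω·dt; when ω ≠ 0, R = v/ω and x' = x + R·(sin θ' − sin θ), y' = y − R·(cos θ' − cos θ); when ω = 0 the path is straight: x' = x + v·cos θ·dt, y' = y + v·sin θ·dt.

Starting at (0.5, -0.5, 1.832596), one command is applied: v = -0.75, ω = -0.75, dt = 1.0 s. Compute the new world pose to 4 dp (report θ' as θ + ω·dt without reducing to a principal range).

θ' = 1.8326 + -0.75·1.0 = 1.0826
R = v/ω = -0.75/-0.75 = 1.0000
x' = 0.5 + 1.0000·(sin 1.0826 − sin 1.8326) = 0.4173
y' = -0.5 − 1.0000·(cos 1.0826 − cos 1.8326) = -1.2279

(0.4173, -1.2279, 1.0826)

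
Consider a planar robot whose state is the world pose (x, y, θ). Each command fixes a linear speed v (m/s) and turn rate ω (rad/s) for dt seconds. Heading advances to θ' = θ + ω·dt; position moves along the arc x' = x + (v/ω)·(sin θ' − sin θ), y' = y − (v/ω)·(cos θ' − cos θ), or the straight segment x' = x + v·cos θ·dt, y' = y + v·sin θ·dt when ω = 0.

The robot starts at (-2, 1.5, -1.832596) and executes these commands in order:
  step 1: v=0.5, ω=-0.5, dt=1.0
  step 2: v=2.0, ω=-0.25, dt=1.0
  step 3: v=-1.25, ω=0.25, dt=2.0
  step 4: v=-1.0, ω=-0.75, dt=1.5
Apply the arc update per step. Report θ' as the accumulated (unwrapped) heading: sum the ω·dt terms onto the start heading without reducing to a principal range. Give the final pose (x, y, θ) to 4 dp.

(-0.8303, 2.2757, -3.2076)

step 1: θ'=-2.3326 (R=-1.0000) → pose (-2.2423, 1.0686, -2.3326)
step 2: θ'=-2.5826 (R=-8.0000) → pose (-3.7884, -0.1919, -2.5826)
step 3: θ'=-2.0826 (R=-5.0000) → pose (-2.0808, 1.5983, -2.0826)
step 4: θ'=-3.2076 (R=1.3333) → pose (-0.8303, 2.2757, -3.2076)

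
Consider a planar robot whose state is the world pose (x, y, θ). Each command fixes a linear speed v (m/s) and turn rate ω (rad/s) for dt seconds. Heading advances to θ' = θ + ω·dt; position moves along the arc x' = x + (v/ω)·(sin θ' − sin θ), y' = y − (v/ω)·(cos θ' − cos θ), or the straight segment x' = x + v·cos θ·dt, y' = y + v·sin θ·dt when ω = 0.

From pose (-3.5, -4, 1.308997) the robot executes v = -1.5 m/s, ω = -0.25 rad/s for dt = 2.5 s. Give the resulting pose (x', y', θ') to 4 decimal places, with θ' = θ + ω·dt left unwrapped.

(-5.5042, -7.0974, 0.6840)

θ' = 1.3090 + -0.25·2.5 = 0.6840
R = v/ω = -1.5/-0.25 = 6.0000
x' = -3.5 + 6.0000·(sin 0.6840 − sin 1.3090) = -5.5042
y' = -4 − 6.0000·(cos 0.6840 − cos 1.3090) = -7.0974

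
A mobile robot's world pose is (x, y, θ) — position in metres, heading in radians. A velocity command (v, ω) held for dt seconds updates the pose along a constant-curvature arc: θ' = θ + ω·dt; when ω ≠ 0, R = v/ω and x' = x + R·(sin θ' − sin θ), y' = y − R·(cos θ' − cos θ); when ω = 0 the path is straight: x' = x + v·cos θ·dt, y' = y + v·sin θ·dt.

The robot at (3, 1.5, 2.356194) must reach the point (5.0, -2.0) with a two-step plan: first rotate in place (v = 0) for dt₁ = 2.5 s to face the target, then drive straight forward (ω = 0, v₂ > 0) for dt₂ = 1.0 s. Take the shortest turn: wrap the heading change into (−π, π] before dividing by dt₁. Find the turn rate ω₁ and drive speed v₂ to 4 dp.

ω₁ = 1.1501, v₂ = 4.0311

heading to target = atan2(-2−1.5, 5−3) = -1.0517
Δθ = wrap(-1.0517 − 2.3562) = 2.8753; ω₁ = Δθ/dt₁ = 1.1501
distance = √((5−3)² + (-2−1.5)²) = 4.0311; v₂ = distance/dt₂ = 4.0311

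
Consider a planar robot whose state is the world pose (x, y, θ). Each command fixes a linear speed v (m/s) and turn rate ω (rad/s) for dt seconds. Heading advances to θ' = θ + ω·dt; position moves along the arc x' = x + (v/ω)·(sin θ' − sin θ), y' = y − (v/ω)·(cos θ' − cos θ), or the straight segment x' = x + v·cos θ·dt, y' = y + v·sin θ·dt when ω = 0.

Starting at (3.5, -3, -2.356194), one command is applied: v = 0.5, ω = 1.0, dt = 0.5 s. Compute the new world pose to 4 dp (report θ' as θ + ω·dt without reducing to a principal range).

(3.3738, -3.2128, -1.8562)

θ' = -2.3562 + 1.0·0.5 = -1.8562
R = v/ω = 0.5/1.0 = 0.5000
x' = 3.5 + 0.5000·(sin -1.8562 − sin -2.3562) = 3.3738
y' = -3 − 0.5000·(cos -1.8562 − cos -2.3562) = -3.2128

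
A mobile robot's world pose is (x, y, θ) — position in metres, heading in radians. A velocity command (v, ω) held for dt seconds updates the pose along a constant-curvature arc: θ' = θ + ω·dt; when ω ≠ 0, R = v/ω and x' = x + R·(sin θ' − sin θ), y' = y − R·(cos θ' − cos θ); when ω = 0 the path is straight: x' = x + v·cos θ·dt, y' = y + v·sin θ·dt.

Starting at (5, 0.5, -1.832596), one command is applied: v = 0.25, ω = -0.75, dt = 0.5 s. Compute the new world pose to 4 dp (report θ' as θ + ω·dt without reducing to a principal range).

θ' = -1.8326 + -0.75·0.5 = -2.2076
R = v/ω = 0.25/-0.75 = -0.3333
x' = 5 + -0.3333·(sin -2.2076 − sin -1.8326) = 4.9460
y' = 0.5 − -0.3333·(cos -2.2076 − cos -1.8326) = 0.3881

(4.9460, 0.3881, -2.2076)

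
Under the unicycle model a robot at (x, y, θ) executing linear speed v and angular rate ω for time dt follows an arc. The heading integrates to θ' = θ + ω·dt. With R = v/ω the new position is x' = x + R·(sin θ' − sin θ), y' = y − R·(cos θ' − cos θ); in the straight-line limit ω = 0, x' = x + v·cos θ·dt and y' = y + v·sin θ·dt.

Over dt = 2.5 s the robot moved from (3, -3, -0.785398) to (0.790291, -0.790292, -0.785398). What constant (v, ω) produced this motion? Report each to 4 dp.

Δθ = -0.785398 − -0.785398 = 0.000000
ω = Δθ/dt = 0.000000/2.5 = 0.0000
ω = 0 → v = (Δx·cos θ + Δy·sin θ)/dt = -1.2500

v = -1.2500, ω = 0.0000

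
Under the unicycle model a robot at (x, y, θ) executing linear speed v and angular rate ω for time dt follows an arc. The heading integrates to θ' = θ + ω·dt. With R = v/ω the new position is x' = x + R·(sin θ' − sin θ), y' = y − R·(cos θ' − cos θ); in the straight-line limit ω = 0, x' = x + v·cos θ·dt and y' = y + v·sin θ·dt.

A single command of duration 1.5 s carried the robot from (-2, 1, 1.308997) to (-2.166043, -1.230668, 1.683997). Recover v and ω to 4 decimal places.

Δθ = 1.683997 − 1.308997 = 0.375000
ω = Δθ/dt = 0.375000/1.5 = 0.2500
R = −Δy/(cos θ' − cos θ) = -6.0000
v = R·ω = -6.0000·0.2500 = -1.5000

v = -1.5000, ω = 0.2500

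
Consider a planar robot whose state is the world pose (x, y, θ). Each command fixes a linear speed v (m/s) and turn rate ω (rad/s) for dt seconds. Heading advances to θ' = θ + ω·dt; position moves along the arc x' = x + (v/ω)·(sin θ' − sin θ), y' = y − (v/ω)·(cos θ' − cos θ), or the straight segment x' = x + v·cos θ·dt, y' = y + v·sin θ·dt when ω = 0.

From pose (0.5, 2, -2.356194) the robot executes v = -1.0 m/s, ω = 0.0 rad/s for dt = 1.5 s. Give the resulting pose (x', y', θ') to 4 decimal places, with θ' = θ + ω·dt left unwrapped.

θ' = -2.3562 + 0.0·1.5 = -2.3562
ω = 0 → straight: x' = 0.5 + -1.0·cos(-2.3562)·1.5 = 1.5607
y' = 2 + -1.0·sin(-2.3562)·1.5 = 3.0607

(1.5607, 3.0607, -2.3562)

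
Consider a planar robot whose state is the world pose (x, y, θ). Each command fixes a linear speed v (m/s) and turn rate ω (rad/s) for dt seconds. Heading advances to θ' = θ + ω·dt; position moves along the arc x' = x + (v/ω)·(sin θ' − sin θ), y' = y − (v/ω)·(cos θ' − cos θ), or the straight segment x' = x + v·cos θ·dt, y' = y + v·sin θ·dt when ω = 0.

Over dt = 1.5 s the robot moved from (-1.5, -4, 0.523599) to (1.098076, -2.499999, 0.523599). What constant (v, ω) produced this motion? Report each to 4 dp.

v = 2.0000, ω = 0.0000

Δθ = 0.523599 − 0.523599 = 0.000000
ω = Δθ/dt = 0.000000/1.5 = 0.0000
ω = 0 → v = (Δx·cos θ + Δy·sin θ)/dt = 2.0000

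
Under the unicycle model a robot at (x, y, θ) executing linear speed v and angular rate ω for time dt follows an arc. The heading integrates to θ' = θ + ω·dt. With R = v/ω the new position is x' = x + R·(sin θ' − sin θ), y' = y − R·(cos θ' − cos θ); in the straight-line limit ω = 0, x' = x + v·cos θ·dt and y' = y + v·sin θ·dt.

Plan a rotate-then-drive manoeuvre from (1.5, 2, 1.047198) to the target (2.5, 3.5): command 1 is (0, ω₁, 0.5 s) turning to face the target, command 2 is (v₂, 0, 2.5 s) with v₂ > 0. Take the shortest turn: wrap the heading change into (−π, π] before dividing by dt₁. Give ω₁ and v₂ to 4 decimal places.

heading to target = atan2(3.5−2, 2.5−1.5) = 0.9828
Δθ = wrap(0.9828 − 1.0472) = -0.0644; ω₁ = Δθ/dt₁ = -0.1288
distance = √((2.5−1.5)² + (3.5−2)²) = 1.8028; v₂ = distance/dt₂ = 0.7211

ω₁ = -0.1288, v₂ = 0.7211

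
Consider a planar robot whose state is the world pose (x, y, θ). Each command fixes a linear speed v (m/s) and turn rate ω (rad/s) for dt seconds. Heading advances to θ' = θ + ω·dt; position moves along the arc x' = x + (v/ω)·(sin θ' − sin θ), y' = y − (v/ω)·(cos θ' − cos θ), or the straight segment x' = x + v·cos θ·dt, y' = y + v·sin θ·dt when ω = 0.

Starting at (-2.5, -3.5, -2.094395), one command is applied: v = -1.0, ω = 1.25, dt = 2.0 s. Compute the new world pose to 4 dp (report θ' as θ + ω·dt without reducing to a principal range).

θ' = -2.0944 + 1.25·2.0 = 0.4056
R = v/ω = -1.0/1.25 = -0.8000
x' = -2.5 + -0.8000·(sin 0.4056 − sin -2.0944) = -3.5085
y' = -3.5 − -0.8000·(cos 0.4056 − cos -2.0944) = -2.3649

(-3.5085, -2.3649, 0.4056)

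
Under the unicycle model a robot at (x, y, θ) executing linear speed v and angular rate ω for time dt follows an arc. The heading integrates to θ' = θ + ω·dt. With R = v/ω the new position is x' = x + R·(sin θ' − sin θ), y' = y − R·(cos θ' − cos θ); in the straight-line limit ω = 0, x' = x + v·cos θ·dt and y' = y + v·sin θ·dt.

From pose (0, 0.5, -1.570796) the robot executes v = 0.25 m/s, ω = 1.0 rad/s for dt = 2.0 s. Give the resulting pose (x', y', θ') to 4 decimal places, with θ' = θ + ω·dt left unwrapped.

(0.3540, 0.2727, 0.4292)

θ' = -1.5708 + 1.0·2.0 = 0.4292
R = v/ω = 0.25/1.0 = 0.2500
x' = 0 + 0.2500·(sin 0.4292 − sin -1.5708) = 0.3540
y' = 0.5 − 0.2500·(cos 0.4292 − cos -1.5708) = 0.2727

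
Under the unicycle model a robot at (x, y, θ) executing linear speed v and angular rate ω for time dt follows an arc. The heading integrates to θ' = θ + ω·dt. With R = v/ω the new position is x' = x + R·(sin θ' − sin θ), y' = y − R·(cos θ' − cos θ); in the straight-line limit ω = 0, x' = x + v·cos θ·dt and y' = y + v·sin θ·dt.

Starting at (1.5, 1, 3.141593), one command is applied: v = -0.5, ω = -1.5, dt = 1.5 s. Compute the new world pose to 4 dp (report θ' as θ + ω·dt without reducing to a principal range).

θ' = 3.1416 + -1.5·1.5 = 0.8916
R = v/ω = -0.5/-1.5 = 0.3333
x' = 1.5 + 0.3333·(sin 0.8916 − sin 3.1416) = 1.7594
y' = 1 − 0.3333·(cos 0.8916 − cos 3.1416) = 0.4573

(1.7594, 0.4573, 0.8916)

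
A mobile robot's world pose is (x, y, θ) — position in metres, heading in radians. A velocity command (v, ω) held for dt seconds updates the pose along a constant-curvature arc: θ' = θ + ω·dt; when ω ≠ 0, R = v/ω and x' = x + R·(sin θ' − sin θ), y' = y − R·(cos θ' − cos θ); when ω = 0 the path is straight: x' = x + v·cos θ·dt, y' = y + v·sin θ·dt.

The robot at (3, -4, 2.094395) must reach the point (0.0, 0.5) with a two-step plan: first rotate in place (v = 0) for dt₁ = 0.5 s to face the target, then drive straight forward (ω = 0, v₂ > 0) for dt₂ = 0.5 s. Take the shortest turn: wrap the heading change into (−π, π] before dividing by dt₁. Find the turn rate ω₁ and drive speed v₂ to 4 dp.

heading to target = atan2(0.5−-4, 0−3) = 2.1588
Δθ = wrap(2.1588 − 2.0944) = 0.0644; ω₁ = Δθ/dt₁ = 0.1288
distance = √((0−3)² + (0.5−-4)²) = 5.4083; v₂ = distance/dt₂ = 10.8167

ω₁ = 0.1288, v₂ = 10.8167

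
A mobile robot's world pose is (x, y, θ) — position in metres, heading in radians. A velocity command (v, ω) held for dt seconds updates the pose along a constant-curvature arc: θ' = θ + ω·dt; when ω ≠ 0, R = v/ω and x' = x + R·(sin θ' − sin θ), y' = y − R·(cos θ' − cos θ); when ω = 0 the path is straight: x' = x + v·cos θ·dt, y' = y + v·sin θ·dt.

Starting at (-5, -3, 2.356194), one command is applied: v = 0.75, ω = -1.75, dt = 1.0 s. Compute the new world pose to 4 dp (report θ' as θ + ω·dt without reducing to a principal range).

(-4.9411, -2.3447, 0.6062)

θ' = 2.3562 + -1.75·1.0 = 0.6062
R = v/ω = 0.75/-1.75 = -0.4286
x' = -5 + -0.4286·(sin 0.6062 − sin 2.3562) = -4.9411
y' = -3 − -0.4286·(cos 0.6062 − cos 2.3562) = -2.3447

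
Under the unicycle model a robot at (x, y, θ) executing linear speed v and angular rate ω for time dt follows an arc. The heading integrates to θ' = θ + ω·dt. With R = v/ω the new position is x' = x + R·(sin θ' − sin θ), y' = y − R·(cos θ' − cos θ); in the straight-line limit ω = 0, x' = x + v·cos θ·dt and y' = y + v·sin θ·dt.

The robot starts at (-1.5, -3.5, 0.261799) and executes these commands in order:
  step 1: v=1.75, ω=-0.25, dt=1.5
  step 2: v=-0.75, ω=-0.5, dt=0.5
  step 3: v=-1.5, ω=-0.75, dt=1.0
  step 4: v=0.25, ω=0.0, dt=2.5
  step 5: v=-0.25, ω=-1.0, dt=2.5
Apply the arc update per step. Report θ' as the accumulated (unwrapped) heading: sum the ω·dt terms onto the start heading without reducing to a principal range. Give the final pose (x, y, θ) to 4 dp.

step 1: θ'=-0.1132 (R=-7.0000) → pose (1.1024, -3.3063, -0.1132)
step 2: θ'=-0.3632 (R=1.5000) → pose (0.7390, -3.2180, -0.3632)
step 3: θ'=-1.1132 (R=2.0000) → pose (-0.3447, -2.2321, -1.1132)
step 4: θ'=-1.1132 (straight) → pose (-0.0686, -2.7928, -1.1132)
step 5: θ'=-3.6132 (R=0.2500) → pose (0.2693, -2.4596, -3.6132)

(0.2693, -2.4596, -3.6132)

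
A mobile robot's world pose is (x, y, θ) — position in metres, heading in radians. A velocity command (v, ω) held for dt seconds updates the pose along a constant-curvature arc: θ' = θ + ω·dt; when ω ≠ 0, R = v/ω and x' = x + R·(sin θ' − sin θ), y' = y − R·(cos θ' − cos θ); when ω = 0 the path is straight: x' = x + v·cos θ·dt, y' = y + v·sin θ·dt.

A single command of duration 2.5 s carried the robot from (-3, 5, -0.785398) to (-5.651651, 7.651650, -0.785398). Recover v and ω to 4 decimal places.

v = -1.5000, ω = 0.0000

Δθ = -0.785398 − -0.785398 = 0.000000
ω = Δθ/dt = 0.000000/2.5 = 0.0000
ω = 0 → v = (Δx·cos θ + Δy·sin θ)/dt = -1.5000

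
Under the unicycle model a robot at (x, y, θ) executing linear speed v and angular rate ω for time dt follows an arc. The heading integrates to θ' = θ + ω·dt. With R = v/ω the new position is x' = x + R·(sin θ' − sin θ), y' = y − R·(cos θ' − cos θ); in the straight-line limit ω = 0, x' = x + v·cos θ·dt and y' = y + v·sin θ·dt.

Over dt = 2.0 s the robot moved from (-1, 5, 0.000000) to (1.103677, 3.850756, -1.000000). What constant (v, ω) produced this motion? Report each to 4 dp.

Δθ = -1.000000 − 0.000000 = -1.000000
ω = Δθ/dt = -1.000000/2.0 = -0.5000
R = Δx/(sin θ' − sin θ) = -2.5000
v = R·ω = -2.5000·-0.5000 = 1.2500

v = 1.2500, ω = -0.5000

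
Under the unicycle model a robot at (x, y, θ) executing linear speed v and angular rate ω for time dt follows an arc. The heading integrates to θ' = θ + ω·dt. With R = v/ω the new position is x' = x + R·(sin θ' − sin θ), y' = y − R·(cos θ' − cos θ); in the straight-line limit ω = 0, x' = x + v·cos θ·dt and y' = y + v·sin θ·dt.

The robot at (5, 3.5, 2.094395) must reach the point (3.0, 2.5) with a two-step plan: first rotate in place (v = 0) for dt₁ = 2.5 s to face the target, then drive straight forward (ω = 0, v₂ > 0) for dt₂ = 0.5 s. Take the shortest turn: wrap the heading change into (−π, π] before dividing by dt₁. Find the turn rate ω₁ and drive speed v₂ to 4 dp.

ω₁ = 0.6043, v₂ = 4.4721

heading to target = atan2(2.5−3.5, 3−5) = -2.6779
Δθ = wrap(-2.6779 − 2.0944) = 1.5108; ω₁ = Δθ/dt₁ = 0.6043
distance = √((3−5)² + (2.5−3.5)²) = 2.2361; v₂ = distance/dt₂ = 4.4721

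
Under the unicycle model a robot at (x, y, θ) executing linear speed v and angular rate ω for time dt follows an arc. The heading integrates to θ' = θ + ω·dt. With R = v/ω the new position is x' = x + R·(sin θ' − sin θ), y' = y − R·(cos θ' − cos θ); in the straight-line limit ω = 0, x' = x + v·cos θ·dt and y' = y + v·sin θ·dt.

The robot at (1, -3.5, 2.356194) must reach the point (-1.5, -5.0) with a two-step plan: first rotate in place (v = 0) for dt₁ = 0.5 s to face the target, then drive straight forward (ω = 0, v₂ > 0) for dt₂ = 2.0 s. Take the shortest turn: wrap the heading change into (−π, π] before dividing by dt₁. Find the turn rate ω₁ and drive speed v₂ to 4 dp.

heading to target = atan2(-5−-3.5, -1.5−1) = -2.6012
Δθ = wrap(-2.6012 − 2.3562) = 1.3258; ω₁ = Δθ/dt₁ = 2.6516
distance = √((-1.5−1)² + (-5−-3.5)²) = 2.9155; v₂ = distance/dt₂ = 1.4577

ω₁ = 2.6516, v₂ = 1.4577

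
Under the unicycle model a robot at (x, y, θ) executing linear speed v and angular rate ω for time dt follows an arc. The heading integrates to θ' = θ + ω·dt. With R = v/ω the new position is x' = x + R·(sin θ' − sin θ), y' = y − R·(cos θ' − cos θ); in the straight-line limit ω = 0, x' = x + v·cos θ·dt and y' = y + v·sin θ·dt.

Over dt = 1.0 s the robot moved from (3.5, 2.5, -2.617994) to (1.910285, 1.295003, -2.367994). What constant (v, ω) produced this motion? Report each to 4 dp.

Δθ = -2.367994 − -2.617994 = 0.250000
ω = Δθ/dt = 0.250000/1.0 = 0.2500
R = Δx/(sin θ' − sin θ) = 8.0000
v = R·ω = 8.0000·0.2500 = 2.0000

v = 2.0000, ω = 0.2500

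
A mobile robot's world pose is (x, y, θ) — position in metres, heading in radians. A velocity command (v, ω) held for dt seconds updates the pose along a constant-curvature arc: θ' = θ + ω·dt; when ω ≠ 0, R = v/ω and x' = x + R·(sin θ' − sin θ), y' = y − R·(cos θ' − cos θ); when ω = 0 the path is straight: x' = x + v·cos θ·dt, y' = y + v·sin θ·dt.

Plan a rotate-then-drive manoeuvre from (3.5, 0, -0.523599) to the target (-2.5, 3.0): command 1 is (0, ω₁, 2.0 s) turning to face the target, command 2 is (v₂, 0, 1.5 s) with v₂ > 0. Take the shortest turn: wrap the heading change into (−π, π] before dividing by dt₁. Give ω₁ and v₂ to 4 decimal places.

heading to target = atan2(3−0, -2.5−3.5) = 2.6779
Δθ = wrap(2.6779 − -0.5236) = -3.0816; ω₁ = Δθ/dt₁ = -1.5408
distance = √((-2.5−3.5)² + (3−0)²) = 6.7082; v₂ = distance/dt₂ = 4.4721

ω₁ = -1.5408, v₂ = 4.4721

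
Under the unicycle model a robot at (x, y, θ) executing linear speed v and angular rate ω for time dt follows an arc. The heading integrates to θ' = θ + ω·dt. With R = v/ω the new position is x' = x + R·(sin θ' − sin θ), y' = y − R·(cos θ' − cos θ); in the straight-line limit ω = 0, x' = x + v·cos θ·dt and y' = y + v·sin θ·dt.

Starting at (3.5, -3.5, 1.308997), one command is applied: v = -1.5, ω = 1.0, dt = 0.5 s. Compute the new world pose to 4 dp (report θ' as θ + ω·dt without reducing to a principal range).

(3.4912, -4.2422, 1.8090)

θ' = 1.3090 + 1.0·0.5 = 1.8090
R = v/ω = -1.5/1.0 = -1.5000
x' = 3.5 + -1.5000·(sin 1.8090 − sin 1.3090) = 3.4912
y' = -3.5 − -1.5000·(cos 1.8090 − cos 1.3090) = -4.2422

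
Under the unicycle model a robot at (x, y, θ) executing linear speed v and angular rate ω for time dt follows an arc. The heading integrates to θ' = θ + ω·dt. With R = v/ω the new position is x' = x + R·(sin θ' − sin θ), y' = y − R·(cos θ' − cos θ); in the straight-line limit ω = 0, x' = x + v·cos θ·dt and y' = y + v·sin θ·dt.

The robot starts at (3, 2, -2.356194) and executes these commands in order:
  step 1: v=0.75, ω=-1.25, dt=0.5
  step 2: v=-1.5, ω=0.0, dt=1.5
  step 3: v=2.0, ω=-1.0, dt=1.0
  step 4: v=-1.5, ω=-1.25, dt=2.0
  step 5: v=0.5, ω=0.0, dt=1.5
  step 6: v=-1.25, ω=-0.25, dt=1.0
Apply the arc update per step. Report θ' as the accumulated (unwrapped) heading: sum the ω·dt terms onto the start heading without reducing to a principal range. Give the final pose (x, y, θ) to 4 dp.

(1.5083, 1.1005, -6.7312)

step 1: θ'=-2.9812 (R=-0.6000) → pose (2.6716, 1.8320, -2.9812)
step 2: θ'=-2.9812 (straight) → pose (4.8927, 2.1913, -2.9812)
step 3: θ'=-3.9812 (R=-2.0000) → pose (3.0845, 2.8301, -3.9812)
step 4: θ'=-6.4812 (R=1.2000) → pose (1.9552, 0.8523, -6.4812)
step 5: θ'=-6.4812 (straight) → pose (2.6905, 0.7047, -6.4812)
step 6: θ'=-6.7312 (R=5.0000) → pose (1.5083, 1.1005, -6.7312)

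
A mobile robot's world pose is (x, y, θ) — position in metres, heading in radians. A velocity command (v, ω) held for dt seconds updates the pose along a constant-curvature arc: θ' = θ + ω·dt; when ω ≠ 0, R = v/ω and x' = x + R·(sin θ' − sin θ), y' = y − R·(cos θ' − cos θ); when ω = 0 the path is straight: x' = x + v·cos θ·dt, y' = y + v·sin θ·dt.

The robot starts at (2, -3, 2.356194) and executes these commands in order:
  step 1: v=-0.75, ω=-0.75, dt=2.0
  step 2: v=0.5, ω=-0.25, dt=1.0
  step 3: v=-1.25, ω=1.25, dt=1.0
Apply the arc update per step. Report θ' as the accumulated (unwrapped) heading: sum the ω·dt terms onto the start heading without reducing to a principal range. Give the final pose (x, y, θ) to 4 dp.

step 1: θ'=0.8562 (R=1.0000) → pose (2.0482, -4.3624, 0.8562)
step 2: θ'=0.6062 (R=-2.0000) → pose (2.4195, -4.0294, 0.6062)
step 3: θ'=1.8562 (R=-1.0000) → pose (2.0297, -5.1328, 1.8562)

(2.0297, -5.1328, 1.8562)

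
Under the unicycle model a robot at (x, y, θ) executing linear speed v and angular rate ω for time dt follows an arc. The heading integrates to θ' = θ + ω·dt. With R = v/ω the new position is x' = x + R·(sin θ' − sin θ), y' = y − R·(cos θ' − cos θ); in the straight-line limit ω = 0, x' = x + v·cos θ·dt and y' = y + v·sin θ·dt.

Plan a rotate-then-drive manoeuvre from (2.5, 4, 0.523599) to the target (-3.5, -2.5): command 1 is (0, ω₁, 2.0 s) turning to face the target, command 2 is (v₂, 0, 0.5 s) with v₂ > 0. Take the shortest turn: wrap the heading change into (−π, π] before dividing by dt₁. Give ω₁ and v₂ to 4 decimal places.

ω₁ = -1.4199, v₂ = 17.6918

heading to target = atan2(-2.5−4, -3.5−2.5) = -2.3162
Δθ = wrap(-2.3162 − 0.5236) = -2.8398; ω₁ = Δθ/dt₁ = -1.4199
distance = √((-3.5−2.5)² + (-2.5−4)²) = 8.8459; v₂ = distance/dt₂ = 17.6918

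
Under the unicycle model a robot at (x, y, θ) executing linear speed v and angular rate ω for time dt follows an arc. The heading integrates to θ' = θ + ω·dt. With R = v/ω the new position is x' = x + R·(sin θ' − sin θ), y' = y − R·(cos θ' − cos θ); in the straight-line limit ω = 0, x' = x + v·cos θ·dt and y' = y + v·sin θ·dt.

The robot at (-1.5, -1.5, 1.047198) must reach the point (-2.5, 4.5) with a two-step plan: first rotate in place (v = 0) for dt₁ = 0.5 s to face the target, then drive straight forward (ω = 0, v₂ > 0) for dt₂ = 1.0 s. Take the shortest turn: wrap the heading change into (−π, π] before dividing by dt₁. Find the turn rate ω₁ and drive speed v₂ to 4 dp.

heading to target = atan2(4.5−-1.5, -2.5−-1.5) = 1.7359
Δθ = wrap(1.7359 − 1.0472) = 0.6887; ω₁ = Δθ/dt₁ = 1.3775
distance = √((-2.5−-1.5)² + (4.5−-1.5)²) = 6.0828; v₂ = distance/dt₂ = 6.0828

ω₁ = 1.3775, v₂ = 6.0828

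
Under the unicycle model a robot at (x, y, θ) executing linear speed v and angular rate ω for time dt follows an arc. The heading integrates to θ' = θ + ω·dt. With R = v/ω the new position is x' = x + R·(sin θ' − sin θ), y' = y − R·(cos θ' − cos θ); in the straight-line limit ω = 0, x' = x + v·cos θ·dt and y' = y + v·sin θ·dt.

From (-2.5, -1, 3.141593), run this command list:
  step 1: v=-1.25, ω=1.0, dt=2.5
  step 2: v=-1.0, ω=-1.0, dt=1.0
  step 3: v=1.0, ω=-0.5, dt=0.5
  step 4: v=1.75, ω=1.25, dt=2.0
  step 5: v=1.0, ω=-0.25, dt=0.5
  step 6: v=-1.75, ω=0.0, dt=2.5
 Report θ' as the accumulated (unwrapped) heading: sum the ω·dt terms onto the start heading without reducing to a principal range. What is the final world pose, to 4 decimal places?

(-3.5658, -1.7302, 6.7666)

step 1: θ'=5.6416 (R=-1.2500) → pose (-1.7519, 1.2514, 5.6416)
step 2: θ'=4.6416 (R=1.0000) → pose (-2.1509, 2.1233, 4.6416)
step 3: θ'=4.3916 (R=-2.0000) → pose (-2.2480, 1.6341, 4.3916)
step 4: θ'=6.8916 (R=1.4000) → pose (-0.1192, 0.0439, 6.8916)
step 5: θ'=6.7666 (R=-4.0000) → pose (0.3079, 0.3033, 6.7666)
step 6: θ'=6.7666 (straight) → pose (-3.5658, -1.7302, 6.7666)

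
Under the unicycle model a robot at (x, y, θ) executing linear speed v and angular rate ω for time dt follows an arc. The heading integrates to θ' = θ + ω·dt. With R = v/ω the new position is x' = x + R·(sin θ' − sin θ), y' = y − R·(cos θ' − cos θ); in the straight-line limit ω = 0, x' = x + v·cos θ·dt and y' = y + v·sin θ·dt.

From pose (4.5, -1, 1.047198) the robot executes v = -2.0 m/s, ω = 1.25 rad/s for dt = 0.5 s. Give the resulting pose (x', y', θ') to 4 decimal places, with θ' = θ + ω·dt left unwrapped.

(4.2939, -1.9620, 1.6722)

θ' = 1.0472 + 1.25·0.5 = 1.6722
R = v/ω = -2.0/1.25 = -1.6000
x' = 4.5 + -1.6000·(sin 1.6722 − sin 1.0472) = 4.2939
y' = -1 − -1.6000·(cos 1.6722 − cos 1.0472) = -1.9620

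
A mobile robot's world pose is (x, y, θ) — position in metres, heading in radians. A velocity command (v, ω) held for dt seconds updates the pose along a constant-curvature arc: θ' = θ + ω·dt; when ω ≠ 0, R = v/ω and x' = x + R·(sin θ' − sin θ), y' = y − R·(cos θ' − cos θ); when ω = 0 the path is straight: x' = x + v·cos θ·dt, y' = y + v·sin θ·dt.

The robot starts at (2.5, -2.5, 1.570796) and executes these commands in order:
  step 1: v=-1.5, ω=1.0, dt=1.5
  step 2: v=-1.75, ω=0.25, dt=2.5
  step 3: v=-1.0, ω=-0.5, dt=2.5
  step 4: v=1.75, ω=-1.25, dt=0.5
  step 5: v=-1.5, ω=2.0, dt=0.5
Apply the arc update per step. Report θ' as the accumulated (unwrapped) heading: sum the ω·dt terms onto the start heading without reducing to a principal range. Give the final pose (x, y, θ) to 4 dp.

step 1: θ'=3.0708 (R=-1.5000) → pose (3.8939, -3.9962, 3.0708)
step 2: θ'=3.6958 (R=-7.0000) → pose (8.0729, -2.9660, 3.6958)
step 3: θ'=2.4458 (R=2.0000) → pose (10.4074, -3.1316, 2.4458)
step 4: θ'=1.8208 (R=-1.4000) → pose (9.9484, -2.4034, 1.8208)
step 5: θ'=2.8208 (R=-0.7500) → pose (10.4386, -2.9296, 2.8208)

(10.4386, -2.9296, 2.8208)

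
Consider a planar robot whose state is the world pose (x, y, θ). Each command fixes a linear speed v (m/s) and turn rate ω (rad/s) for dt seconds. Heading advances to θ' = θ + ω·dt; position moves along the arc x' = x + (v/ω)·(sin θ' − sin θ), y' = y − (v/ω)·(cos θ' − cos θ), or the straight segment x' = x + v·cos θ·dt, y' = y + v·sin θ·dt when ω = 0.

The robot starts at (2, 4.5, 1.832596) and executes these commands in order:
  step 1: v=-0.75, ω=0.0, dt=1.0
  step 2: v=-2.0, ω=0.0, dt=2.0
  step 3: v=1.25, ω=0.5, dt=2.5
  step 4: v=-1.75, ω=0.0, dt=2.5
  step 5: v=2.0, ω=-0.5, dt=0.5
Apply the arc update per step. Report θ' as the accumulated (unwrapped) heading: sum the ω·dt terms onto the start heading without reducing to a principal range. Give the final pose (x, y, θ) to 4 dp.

(4.3488, 1.6850, 2.8326)

step 1: θ'=1.8326 (straight) → pose (2.1941, 3.7756, 1.8326)
step 2: θ'=1.8326 (straight) → pose (3.2294, -0.0881, 1.8326)
step 3: θ'=3.0826 (R=2.5000) → pose (0.9620, 1.7605, 3.0826)
step 4: θ'=3.0826 (straight) → pose (5.3294, 1.5025, 3.0826)
step 5: θ'=2.8326 (R=-4.0000) → pose (4.3488, 1.6850, 2.8326)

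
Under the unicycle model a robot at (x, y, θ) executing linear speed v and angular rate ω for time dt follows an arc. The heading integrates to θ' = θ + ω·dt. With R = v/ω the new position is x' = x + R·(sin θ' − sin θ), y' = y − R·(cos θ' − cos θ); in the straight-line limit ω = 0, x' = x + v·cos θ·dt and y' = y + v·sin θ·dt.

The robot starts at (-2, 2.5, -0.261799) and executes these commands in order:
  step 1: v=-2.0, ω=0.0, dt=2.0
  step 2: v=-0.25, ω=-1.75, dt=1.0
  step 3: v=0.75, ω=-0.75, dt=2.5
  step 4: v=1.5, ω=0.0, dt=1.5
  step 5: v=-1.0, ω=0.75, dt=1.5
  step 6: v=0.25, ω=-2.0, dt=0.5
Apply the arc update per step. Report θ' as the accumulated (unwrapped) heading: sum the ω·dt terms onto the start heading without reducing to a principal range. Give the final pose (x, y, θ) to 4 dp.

(-7.9125, 4.7079, -3.7618)

step 1: θ'=-0.2618 (straight) → pose (-5.8637, 3.5353, -0.2618)
step 2: θ'=-2.0118 (R=0.1429) → pose (-5.9559, 3.7342, -2.0118)
step 3: θ'=-3.8868 (R=-1.0000) → pose (-7.5384, 3.4261, -3.8868)
step 4: θ'=-3.8868 (straight) → pose (-9.1920, 4.9519, -3.8868)
step 5: θ'=-2.7618 (R=-1.3333) → pose (-7.7935, 4.6935, -2.7618)
step 6: θ'=-3.7618 (R=-0.1250) → pose (-7.9125, 4.7079, -3.7618)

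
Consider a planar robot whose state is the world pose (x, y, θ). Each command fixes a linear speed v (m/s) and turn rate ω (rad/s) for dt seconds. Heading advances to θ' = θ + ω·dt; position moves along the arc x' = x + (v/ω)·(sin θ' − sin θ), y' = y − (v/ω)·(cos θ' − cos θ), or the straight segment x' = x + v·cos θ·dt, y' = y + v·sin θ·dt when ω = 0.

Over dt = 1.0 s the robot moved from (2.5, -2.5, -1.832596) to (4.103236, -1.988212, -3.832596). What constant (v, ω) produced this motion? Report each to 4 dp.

v = -2.0000, ω = -2.0000

Δθ = -3.832596 − -1.832596 = -2.000000
ω = Δθ/dt = -2.000000/1.0 = -2.0000
R = Δx/(sin θ' − sin θ) = 1.0000
v = R·ω = 1.0000·-2.0000 = -2.0000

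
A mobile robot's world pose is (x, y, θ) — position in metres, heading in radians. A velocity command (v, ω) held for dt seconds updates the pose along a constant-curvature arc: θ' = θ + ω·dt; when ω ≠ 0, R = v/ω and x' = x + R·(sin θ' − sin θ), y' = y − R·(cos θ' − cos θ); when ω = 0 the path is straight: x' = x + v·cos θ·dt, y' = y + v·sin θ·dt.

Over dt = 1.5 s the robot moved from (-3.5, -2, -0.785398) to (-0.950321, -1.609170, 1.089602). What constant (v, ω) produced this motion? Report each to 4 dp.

v = 2.0000, ω = 1.2500

Δθ = 1.089602 − -0.785398 = 1.875000
ω = Δθ/dt = 1.875000/1.5 = 1.2500
R = Δx/(sin θ' − sin θ) = 1.6000
v = R·ω = 1.6000·1.2500 = 2.0000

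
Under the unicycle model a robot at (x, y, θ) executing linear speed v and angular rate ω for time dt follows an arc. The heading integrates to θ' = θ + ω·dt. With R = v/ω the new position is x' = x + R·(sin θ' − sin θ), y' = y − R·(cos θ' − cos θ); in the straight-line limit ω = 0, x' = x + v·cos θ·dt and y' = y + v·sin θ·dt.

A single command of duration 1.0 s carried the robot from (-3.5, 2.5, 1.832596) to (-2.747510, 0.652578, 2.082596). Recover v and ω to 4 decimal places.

Δθ = 2.082596 − 1.832596 = 0.250000
ω = Δθ/dt = 0.250000/1.0 = 0.2500
R = −Δy/(cos θ' − cos θ) = -8.0000
v = R·ω = -8.0000·0.2500 = -2.0000

v = -2.0000, ω = 0.2500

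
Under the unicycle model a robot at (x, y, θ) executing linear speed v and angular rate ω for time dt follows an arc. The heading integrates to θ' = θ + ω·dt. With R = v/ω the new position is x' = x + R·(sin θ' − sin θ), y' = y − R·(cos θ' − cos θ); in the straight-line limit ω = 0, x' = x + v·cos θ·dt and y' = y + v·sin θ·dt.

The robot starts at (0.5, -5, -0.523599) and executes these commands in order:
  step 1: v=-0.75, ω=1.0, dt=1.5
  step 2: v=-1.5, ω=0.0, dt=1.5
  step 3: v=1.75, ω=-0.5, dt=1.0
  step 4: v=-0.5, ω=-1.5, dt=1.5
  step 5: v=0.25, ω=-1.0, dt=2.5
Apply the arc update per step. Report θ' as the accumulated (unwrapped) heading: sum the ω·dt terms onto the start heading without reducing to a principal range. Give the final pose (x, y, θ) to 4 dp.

(-1.4123, -5.6359, -4.2736)

step 1: θ'=0.9764 (R=-0.7500) → pose (-0.4964, -5.2295, 0.9764)
step 2: θ'=0.9764 (straight) → pose (-1.7564, -7.0936, 0.9764)
step 3: θ'=0.4764 (R=-3.5000) → pose (-0.4617, -5.9434, 0.4764)
step 4: θ'=-1.7736 (R=0.3333) → pose (-0.9411, -5.5800, -1.7736)
step 5: θ'=-4.2736 (R=-0.2500) → pose (-1.4123, -5.6359, -4.2736)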